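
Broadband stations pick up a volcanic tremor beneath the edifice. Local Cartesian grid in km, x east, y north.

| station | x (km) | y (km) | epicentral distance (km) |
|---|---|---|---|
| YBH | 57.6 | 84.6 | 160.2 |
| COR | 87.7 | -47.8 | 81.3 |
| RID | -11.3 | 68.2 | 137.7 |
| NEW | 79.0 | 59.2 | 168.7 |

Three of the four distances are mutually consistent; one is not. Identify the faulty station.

Solve using three stations at a time. Using YBH, COR, RID (subtract circle equations pairwise → linear system) gives (x, y) ≈ (8.9, -68.1).
Distances from that point to each station vs reported:
  YBH: calculated 160.2 vs reported 160.2 → residual 0.0 km
  COR: calculated 81.4 vs reported 81.3 → residual 0.1 km
  RID: calculated 137.7 vs reported 137.7 → residual 0.0 km
  NEW: calculated 145.3 vs reported 168.7 → residual 23.4 km
YBH, COR, RID are mutually consistent (residuals ≈ 0); NEW is off by 23.4 km.

NEW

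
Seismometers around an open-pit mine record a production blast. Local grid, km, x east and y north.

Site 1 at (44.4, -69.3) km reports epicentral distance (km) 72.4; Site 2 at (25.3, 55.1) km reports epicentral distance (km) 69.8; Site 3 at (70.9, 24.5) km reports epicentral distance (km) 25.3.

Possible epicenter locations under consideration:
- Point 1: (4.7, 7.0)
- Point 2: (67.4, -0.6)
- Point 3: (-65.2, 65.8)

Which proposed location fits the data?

For each candidate, compare |candidate − station| to the reported distance:
Point 1: residuals Site 1 13.6, Site 2 17.5, Site 3 43.2 → max 43.2 km
Point 2: residuals Site 1 0.0, Site 2 0.0, Site 3 0.0 → max 0.0 km
Point 3: residuals Site 1 101.6, Site 2 21.3, Site 3 116.9 → max 116.9 km
Only Point 2 has all residuals ≈ 0.

Point 2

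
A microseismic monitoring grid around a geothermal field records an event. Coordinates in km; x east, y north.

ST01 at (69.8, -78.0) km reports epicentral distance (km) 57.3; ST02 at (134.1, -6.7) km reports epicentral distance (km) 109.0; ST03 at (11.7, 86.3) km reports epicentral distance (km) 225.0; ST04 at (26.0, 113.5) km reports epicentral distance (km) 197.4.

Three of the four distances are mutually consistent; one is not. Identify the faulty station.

Solve using three stations at a time. Using ST01, ST02, ST03 (subtract circle equations pairwise → linear system) gives (x, y) ≈ (114.4, -113.9).
Distances from that point to each station vs reported:
  ST01: calculated 57.2 vs reported 57.3 → residual 0.1 km
  ST02: calculated 109.0 vs reported 109.0 → residual 0.0 km
  ST03: calculated 225.0 vs reported 225.0 → residual 0.0 km
  ST04: calculated 244.0 vs reported 197.4 → residual 46.6 km
ST01, ST02, ST03 are mutually consistent (residuals ≈ 0); ST04 is off by 46.6 km.

ST04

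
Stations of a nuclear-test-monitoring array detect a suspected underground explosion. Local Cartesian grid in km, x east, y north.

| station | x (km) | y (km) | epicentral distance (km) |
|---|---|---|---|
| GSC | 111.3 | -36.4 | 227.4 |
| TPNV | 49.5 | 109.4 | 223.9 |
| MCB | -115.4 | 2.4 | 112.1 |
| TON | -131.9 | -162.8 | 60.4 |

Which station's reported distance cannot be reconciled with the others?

TPNV

Solve using three stations at a time. Using GSC, MCB, TON (subtract circle equations pairwise → linear system) gives (x, y) ≈ (-104.2, -109.1).
Distances from that point to each station vs reported:
  GSC: calculated 227.4 vs reported 227.4 → residual 0.0 km
  TPNV: calculated 267.2 vs reported 223.9 → residual 43.3 km
  MCB: calculated 112.1 vs reported 112.1 → residual 0.0 km
  TON: calculated 60.4 vs reported 60.4 → residual 0.0 km
GSC, MCB, TON are mutually consistent (residuals ≈ 0); TPNV is off by 43.3 km.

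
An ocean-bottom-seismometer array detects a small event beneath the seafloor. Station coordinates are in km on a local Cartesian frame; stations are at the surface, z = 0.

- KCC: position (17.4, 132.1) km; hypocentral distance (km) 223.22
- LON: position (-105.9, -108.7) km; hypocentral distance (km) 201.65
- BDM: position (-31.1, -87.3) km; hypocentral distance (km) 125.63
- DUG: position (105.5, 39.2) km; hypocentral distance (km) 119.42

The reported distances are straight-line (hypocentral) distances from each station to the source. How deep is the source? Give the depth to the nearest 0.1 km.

Each station gives a sphere (x−x_i)² + (y−y_i)² + z² = d_i² (stations at z=0).
Subtracting the KCC sphere from LON and BDM: z² cancels, leaving linear equations in x and y:
-246.6 x − 481.6 y = 14441.78
-97.0 x − 438.8 y = 24879.60
Solving: x ≈ 91.799, y ≈ -76.992 km (keep extra digits for the depth step; rounded: 91.8, -77.0).
Then from the KCC sphere: z² = 223.22² − (x − 17.4)² − (y − 132.1)² with x = 91.799, y = -76.992, so z ≈ 23.927 ≈ 23.9 km.

depth ≈ 23.9 km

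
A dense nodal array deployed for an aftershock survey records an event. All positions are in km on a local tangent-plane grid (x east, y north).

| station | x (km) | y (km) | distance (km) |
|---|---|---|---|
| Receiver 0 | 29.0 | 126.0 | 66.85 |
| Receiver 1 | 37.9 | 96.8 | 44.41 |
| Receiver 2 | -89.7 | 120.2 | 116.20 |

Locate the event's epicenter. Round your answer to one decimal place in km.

Circle about each station: (x − 29.0)² + (y − 126.0)² = 66.85²; (x − 37.9)² + (y − 96.8)² = 44.41²; (x + 89.7)² + (y − 120.2)² = 116.20².
Subtracting the Receiver 0 equation from the Receiver 1 and Receiver 2 equations removes the quadratic terms:
17.8 x − 58.4 y = -3413.68
-237.4 x − 11.6 y = -3256.39
Solving the 2×2 system: x ≈ 10.7, y ≈ 61.7 km.

10.7 km east, 61.7 km north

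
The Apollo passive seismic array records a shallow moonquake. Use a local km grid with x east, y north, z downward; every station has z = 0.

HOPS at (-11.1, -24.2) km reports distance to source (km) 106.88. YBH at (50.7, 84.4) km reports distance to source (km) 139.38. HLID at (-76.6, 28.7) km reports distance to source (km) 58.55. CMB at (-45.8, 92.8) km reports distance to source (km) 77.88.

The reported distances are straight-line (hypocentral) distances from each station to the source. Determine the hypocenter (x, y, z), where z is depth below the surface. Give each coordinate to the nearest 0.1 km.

Each station gives a sphere (x−x_i)² + (y−y_i)² + z² = d_i² (stations at z=0).
Subtracting the HOPS sphere from YBH and HLID: z² cancels, leaving linear equations in x and y:
123.6 x + 217.2 y = 981.55
-131.0 x + 105.8 y = 13977.63
Solving: x ≈ -70.602, y ≈ 44.696 km (keep extra digits for the depth step; rounded: -70.6, 44.7).
Then from the HOPS sphere: z² = 106.88² − (x + 11.1)² − (y + 24.2)² with x = -70.602, y = 44.696, so z ≈ 56.002 ≈ 56.0 km.

(-70.6, 44.7, 56.0)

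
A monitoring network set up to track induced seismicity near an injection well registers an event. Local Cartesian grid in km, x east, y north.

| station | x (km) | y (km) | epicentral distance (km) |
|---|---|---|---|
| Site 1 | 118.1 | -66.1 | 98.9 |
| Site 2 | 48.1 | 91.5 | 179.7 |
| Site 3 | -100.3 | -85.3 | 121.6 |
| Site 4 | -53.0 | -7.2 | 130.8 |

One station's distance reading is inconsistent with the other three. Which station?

Site 4

Solve using three stations at a time. Using Site 1, Site 2, Site 3 (subtract circle equations pairwise → linear system) gives (x, y) ≈ (21.3, -86.2).
Distances from that point to each station vs reported:
  Site 1: calculated 98.9 vs reported 98.9 → residual 0.0 km
  Site 2: calculated 179.7 vs reported 179.7 → residual 0.0 km
  Site 3: calculated 121.6 vs reported 121.6 → residual 0.0 km
  Site 4: calculated 108.4 vs reported 130.8 → residual 22.4 km
Site 1, Site 2, Site 3 are mutually consistent (residuals ≈ 0); Site 4 is off by 22.4 km.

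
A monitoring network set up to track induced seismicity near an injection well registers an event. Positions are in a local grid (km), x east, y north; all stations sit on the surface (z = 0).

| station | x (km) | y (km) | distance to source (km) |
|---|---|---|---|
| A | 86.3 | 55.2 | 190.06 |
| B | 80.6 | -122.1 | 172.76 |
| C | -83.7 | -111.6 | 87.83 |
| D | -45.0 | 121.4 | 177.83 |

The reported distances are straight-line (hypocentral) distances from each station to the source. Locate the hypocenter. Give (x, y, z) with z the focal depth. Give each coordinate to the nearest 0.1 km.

Each station gives a sphere (x−x_i)² + (y−y_i)² + z² = d_i² (stations at z=0).
Subtracting the A sphere from B and C: z² cancels, leaving linear equations in x and y:
-11.4 x − 354.6 y = 17186.83
-340.0 x − 333.6 y = 37374.21
Solving: x ≈ -64.400, y ≈ -46.398 km (keep extra digits for the depth step; rounded: -64.4, -46.4).
Then from the A sphere: z² = 190.06² − (x − 86.3)² − (y − 55.2)² with x = -64.400, y = -46.398, so z ≈ 55.589 ≈ 55.6 km.

(-64.4, -46.4, 55.6)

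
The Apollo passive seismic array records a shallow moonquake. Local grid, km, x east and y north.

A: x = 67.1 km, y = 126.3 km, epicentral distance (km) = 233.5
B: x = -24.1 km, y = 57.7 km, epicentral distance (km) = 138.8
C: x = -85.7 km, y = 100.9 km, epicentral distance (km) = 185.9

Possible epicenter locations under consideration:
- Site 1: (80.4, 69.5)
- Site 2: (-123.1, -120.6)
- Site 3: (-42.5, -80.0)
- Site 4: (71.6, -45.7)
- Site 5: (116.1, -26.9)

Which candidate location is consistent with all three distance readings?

For each candidate, compare |candidate − station| to the reported distance:
Site 1: residuals A 175.2, B 33.6, C 16.9 → max 175.2 km
Site 2: residuals A 78.2, B 65.1, C 38.7 → max 78.2 km
Site 3: residuals A 0.1, B 0.1, C 0.1 → max 0.1 km
Site 4: residuals A 61.4, B 2.1, C 29.1 → max 61.4 km
Site 5: residuals A 72.7, B 24.9, C 53.0 → max 72.7 km
Only Site 3 has all residuals ≈ 0.

Site 3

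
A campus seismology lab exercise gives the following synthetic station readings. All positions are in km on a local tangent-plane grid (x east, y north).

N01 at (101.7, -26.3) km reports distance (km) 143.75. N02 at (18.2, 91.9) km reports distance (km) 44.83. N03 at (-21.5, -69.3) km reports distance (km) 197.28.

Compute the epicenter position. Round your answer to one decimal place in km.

(58.8, 110.9)

Circle about each station: (x − 101.7)² + (y + 26.3)² = 143.75²; (x − 18.2)² + (y − 91.9)² = 44.83²; (x + 21.5)² + (y + 69.3)² = 197.28².
Subtracting pairs of circle equations eliminates x²+y² and gives linear equations (the radical axes):
-167.0 x + 236.4 y = 16396.60
-246.4 x − 86.0 y = -24025.18
Solving the 2×2 system: x ≈ 58.8, y ≈ 110.9 km.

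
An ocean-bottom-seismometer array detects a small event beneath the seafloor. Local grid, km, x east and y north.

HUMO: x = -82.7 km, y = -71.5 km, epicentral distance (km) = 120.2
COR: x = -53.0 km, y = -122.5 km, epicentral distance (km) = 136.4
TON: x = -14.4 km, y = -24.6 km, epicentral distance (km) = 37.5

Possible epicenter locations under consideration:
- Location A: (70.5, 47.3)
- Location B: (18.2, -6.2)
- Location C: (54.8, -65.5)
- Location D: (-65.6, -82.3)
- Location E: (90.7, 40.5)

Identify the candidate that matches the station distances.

For each candidate, compare |candidate − station| to the reported distance:
Location A: residuals HUMO 73.7, COR 73.6, TON 73.8 → max 73.8 km
Location B: residuals HUMO 0.0, COR 0.0, TON 0.1 → max 0.1 km
Location C: residuals HUMO 17.4, COR 14.5, TON 42.9 → max 42.9 km
Location D: residuals HUMO 100.0, COR 94.3, TON 39.6 → max 100.0 km
Location E: residuals HUMO 86.2, COR 80.9, TON 86.1 → max 86.2 km
Only Location B has all residuals ≈ 0.

Location B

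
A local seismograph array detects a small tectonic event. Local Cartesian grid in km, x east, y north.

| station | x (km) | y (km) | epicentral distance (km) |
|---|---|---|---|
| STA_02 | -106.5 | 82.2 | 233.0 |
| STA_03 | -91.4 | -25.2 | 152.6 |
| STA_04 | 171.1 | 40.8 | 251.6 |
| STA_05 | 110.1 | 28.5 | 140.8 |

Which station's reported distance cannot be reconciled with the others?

Solve using three stations at a time. Using STA_02, STA_03, STA_05 (subtract circle equations pairwise → linear system) gives (x, y) ≈ (43.9, -95.7).
Distances from that point to each station vs reported:
  STA_02: calculated 233.0 vs reported 233.0 → residual 0.0 km
  STA_03: calculated 152.6 vs reported 152.6 → residual 0.0 km
  STA_04: calculated 186.6 vs reported 251.6 → residual 65.0 km
  STA_05: calculated 140.8 vs reported 140.8 → residual 0.0 km
STA_02, STA_03, STA_05 are mutually consistent (residuals ≈ 0); STA_04 is off by 65.0 km.

STA_04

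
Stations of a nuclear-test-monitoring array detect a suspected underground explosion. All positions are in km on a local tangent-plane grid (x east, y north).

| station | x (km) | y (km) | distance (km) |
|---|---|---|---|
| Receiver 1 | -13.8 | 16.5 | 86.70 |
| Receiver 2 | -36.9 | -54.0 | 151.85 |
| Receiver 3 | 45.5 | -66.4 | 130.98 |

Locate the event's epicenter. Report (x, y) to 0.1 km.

Circle about each station: (x + 13.8)² + (y − 16.5)² = 86.70²; (x + 36.9)² + (y + 54.0)² = 151.85²; (x − 45.5)² + (y + 66.4)² = 130.98².
Subtracting the Receiver 1 equation from the Receiver 2 and Receiver 3 equations removes the quadratic terms:
-46.2 x − 141.0 y = -11726.61
118.6 x − 165.8 y = -3622.35
Solving the 2×2 system: x ≈ 58.8, y ≈ 63.9 km.

x ≈ 58.8 km, y ≈ 63.9 km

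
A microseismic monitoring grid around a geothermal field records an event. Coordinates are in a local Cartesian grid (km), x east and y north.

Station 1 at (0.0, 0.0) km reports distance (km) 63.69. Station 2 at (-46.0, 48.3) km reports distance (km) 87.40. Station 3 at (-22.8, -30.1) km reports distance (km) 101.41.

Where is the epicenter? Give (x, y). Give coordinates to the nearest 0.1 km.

x ≈ 41.4 km, y ≈ 48.4 km

Circle about each station: x² + y² = 63.69²; (x + 46.0)² + (y − 48.3)² = 87.40²; (x + 22.8)² + (y + 30.1)² = 101.41².
Subtracting the Station 1 equation from the Station 2 and Station 3 equations removes the quadratic terms:
-92.0 x + 96.6 y = 866.55
-45.6 x − 60.2 y = -4801.72
Solving the 2×2 system: x ≈ 41.4, y ≈ 48.4 km.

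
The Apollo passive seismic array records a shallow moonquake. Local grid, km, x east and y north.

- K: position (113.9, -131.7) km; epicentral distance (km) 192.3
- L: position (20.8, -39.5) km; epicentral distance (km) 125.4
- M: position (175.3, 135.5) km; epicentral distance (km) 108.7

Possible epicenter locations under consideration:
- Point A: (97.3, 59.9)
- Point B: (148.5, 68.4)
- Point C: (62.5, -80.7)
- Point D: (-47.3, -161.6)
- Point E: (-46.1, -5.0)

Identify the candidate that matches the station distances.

For each candidate, compare |candidate − station| to the reported distance:
Point A: residuals K 0.0, L 0.0, M 0.1 → max 0.1 km
Point B: residuals K 10.8, L 41.8, M 36.4 → max 41.8 km
Point C: residuals K 119.9, L 66.8, M 135.2 → max 135.2 km
Point D: residuals K 28.4, L 14.4, M 262.5 → max 262.5 km
Point E: residuals K 11.8, L 50.1, M 153.5 → max 153.5 km
Only Point A has all residuals ≈ 0.

Point A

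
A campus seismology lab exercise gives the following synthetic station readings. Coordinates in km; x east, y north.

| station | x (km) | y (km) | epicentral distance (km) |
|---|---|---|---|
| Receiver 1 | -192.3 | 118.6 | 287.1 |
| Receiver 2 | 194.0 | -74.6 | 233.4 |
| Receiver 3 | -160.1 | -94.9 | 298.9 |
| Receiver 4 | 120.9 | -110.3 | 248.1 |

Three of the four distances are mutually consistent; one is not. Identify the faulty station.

Receiver 3

Solve using three stations at a time. Using Receiver 1, Receiver 2, Receiver 4 (subtract circle equations pairwise → linear system) gives (x, y) ≈ (94.2, 136.3).
Distances from that point to each station vs reported:
  Receiver 1: calculated 287.0 vs reported 287.1 → residual 0.1 km
  Receiver 2: calculated 233.3 vs reported 233.4 → residual 0.1 km
  Receiver 3: calculated 343.6 vs reported 298.9 → residual 44.7 km
  Receiver 4: calculated 248.0 vs reported 248.1 → residual 0.1 km
Receiver 1, Receiver 2, Receiver 4 are mutually consistent (residuals ≈ 0); Receiver 3 is off by 44.7 km.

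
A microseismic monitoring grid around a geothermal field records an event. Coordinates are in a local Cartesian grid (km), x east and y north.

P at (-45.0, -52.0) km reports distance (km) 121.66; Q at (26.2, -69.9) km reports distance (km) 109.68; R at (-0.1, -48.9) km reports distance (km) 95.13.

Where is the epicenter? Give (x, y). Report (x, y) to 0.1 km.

35.3 km east, 39.4 km north

Circle about each station: (x + 45.0)² + (y + 52.0)² = 121.66²; (x − 26.2)² + (y + 69.9)² = 109.68²; (x + 0.1)² + (y + 48.9)² = 95.13².
Subtracting pairs of circle equations eliminates x²+y² and gives linear equations (the radical axes):
142.4 x − 35.8 y = 3614.90
89.8 x + 6.2 y = 3413.66
Solving the 2×2 system: x ≈ 35.3, y ≈ 39.4 km.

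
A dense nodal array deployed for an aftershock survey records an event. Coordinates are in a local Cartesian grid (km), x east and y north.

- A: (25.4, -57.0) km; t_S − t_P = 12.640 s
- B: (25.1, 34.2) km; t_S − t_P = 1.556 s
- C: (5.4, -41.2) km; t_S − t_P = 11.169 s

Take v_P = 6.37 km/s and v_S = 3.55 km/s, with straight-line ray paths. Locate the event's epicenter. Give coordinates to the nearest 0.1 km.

32.7 km east, 44.1 km north

Distance from S−P lag: d = Δt · v_P v_S / (v_P − v_S) = Δt · (6.37·3.55)/(6.37−3.55) ≈ 8.0190·Δt.
So d_A = 101.36, d_B = 12.48, d_C = 89.56 km.
Circle about each station: (x − 25.4)² + (y + 57.0)² = 101.36²; (x − 25.1)² + (y − 34.2)² = 12.48²; (x − 5.4)² + (y + 41.2)² = 89.56².
Subtracting pairs of circle equations eliminates x²+y² and gives linear equations (the radical axes):
-0.6 x + 182.4 y = 8023.59
-40.0 x + 31.6 y = 85.30
Solving the 2×2 system: x ≈ 32.7, y ≈ 44.1 km.
Check against A (with the unrounded x, y): √((x − 25.4)²+(y + 57.0)²) = 101.36 ≈ 101.36 km. ✓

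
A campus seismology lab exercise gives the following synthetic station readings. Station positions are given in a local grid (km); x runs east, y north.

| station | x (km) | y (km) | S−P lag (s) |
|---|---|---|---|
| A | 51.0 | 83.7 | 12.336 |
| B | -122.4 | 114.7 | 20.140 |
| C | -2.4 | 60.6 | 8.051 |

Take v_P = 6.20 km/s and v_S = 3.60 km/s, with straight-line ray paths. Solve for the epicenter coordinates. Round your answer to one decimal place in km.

-1.1 km east, -8.5 km north

Distance from S−P lag: d = Δt · v_P v_S / (v_P − v_S) = Δt · (6.20·3.60)/(6.20−3.60) ≈ 8.5846·Δt.
So d_A = 105.90, d_B = 172.89, d_C = 69.11 km.
Circle about each station: (x − 51.0)² + (y − 83.7)² = 105.90²; (x + 122.4)² + (y − 114.7)² = 172.89²; (x + 2.4)² + (y − 60.6)² = 69.11².
Subtracting the A equation from the B and C equations removes the quadratic terms:
-346.8 x + 62.0 y = -144.98
-106.8 x − 46.2 y = 510.05
Solving the 2×2 system: x ≈ -1.1, y ≈ -8.5 km.
Check against A (with the unrounded x, y): √((x − 51.0)²+(y − 83.7)²) = 105.90 ≈ 105.90 km. ✓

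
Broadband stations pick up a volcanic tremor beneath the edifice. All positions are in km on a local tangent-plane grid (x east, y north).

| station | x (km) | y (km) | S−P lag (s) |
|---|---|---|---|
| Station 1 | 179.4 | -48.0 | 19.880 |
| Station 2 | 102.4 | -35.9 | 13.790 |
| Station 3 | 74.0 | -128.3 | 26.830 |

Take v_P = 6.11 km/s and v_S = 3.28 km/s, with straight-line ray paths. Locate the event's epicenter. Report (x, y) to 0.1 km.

Distance from S−P lag: d = Δt · v_P v_S / (v_P − v_S) = Δt · (6.11·3.28)/(6.11−3.28) ≈ 7.0816·Δt.
So d_Station 1 = 140.78, d_Station 2 = 97.65, d_Station 3 = 190.00 km.
Circle about each station: (x − 179.4)² + (y + 48.0)² = 140.78²; (x − 102.4)² + (y + 35.9)² = 97.65²; (x − 74.0)² + (y + 128.3)² = 190.00².
Subtracting the Station 1 equation from the Station 2 and Station 3 equations removes the quadratic terms:
-154.0 x + 24.2 y = -12430.30
-210.8 x − 160.6 y = -28832.46
Solving the 2×2 system: x ≈ 90.3, y ≈ 61.0 km.

90.3 km east, 61.0 km north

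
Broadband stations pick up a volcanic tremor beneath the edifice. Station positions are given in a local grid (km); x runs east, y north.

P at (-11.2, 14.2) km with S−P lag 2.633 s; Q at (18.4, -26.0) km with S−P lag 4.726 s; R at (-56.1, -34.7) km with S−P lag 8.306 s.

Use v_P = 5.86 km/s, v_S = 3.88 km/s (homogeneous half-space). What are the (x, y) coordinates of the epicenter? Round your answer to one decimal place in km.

(15.6, 28.2)

Distance from S−P lag: d = Δt · v_P v_S / (v_P − v_S) = Δt · (5.86·3.88)/(5.86−3.88) ≈ 11.4832·Δt.
So d_P = 30.24, d_Q = 54.27, d_R = 95.38 km.
Circle about each station: (x + 11.2)² + (y − 14.2)² = 30.24²; (x − 18.4)² + (y + 26.0)² = 54.27²; (x + 56.1)² + (y + 34.7)² = 95.38².
Subtracting the P equation from the Q and R equations removes the quadratic terms:
59.2 x − 80.4 y = -1343.30
-89.8 x − 97.8 y = -4158.67
Solving the 2×2 system: x ≈ 15.6, y ≈ 28.2 km.
Check against P (with the unrounded x, y): √((x + 11.2)²+(y − 14.2)²) = 30.24 ≈ 30.24 km. ✓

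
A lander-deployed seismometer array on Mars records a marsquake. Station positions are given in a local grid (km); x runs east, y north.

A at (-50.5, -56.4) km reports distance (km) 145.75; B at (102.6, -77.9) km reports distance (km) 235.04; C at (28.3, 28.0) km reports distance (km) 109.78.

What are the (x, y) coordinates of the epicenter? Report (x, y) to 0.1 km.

-63.1 km east, 88.8 km north

Circle about each station: (x + 50.5)² + (y + 56.4)² = 145.75²; (x − 102.6)² + (y + 77.9)² = 235.04²; (x − 28.3)² + (y − 28.0)² = 109.78².
Subtracting pairs of circle equations eliminates x²+y² and gives linear equations (the radical axes):
306.2 x − 43.0 y = -23136.78
157.6 x + 168.8 y = 5045.09
Solving the 2×2 system: x ≈ -63.1, y ≈ 88.8 km.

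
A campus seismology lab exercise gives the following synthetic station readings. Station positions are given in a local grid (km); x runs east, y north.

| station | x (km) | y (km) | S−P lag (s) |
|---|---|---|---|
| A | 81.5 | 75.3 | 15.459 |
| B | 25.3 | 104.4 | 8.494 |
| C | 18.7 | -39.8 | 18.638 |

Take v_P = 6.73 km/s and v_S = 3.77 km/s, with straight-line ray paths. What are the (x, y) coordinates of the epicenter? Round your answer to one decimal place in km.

Distance from S−P lag: d = Δt · v_P v_S / (v_P − v_S) = Δt · (6.73·3.77)/(6.73−3.77) ≈ 8.5717·Δt.
So d_A = 132.51, d_B = 72.81, d_C = 159.76 km.
Circle about each station: (x − 81.5)² + (y − 75.3)² = 132.51²; (x − 25.3)² + (y − 104.4)² = 72.81²; (x − 18.7)² + (y + 39.8)² = 159.76².
Subtracting the A equation from the B and C equations removes the quadratic terms:
-112.4 x + 58.2 y = 11484.71
-125.6 x − 230.2 y = -18342.97
Solving the 2×2 system: x ≈ -47.5, y ≈ 105.6 km.

x ≈ -47.5 km, y ≈ 105.6 km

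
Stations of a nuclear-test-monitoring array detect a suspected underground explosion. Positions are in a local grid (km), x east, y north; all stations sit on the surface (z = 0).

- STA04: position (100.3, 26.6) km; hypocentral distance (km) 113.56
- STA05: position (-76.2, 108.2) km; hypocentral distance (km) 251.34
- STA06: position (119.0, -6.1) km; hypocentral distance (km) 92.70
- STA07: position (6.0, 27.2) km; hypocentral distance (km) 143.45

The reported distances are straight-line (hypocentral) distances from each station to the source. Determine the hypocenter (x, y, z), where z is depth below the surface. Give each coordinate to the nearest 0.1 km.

x ≈ 93.3 km, y ≈ -64.9 km, depth ≈ 66.9 km

Each station gives a sphere (x−x_i)² + (y−y_i)² + z² = d_i² (stations at z=0).
Subtracting the STA04 sphere from STA05 and STA06: z² cancels, leaving linear equations in x and y:
-353.0 x + 163.2 y = -43529.89
37.4 x − 65.4 y = 7733.14
Solving: x ≈ 93.320, y ≈ -64.877 km (keep extra digits for the depth step; rounded: 93.3, -64.9).
Then from the STA04 sphere: z² = 113.56² − (x − 100.3)² − (y − 26.6)² with x = 93.320, y = -64.877, so z ≈ 66.926 ≈ 66.9 km.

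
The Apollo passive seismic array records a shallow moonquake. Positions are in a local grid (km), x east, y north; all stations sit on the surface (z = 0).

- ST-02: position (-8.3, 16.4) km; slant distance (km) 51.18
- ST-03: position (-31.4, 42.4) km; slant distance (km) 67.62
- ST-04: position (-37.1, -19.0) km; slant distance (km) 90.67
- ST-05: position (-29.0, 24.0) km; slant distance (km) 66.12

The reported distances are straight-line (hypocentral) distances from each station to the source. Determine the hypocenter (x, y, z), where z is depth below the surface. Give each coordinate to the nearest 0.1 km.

(29.3, 35.5, 29.0)

Each station gives a sphere (x−x_i)² + (y−y_i)² + z² = d_i² (stations at z=0).
Subtracting the ST-02 sphere from ST-03 and ST-04: z² cancels, leaving linear equations in x and y:
-46.2 x + 52.0 y = 492.80
-57.6 x − 70.8 y = -4202.10
Solving: x ≈ 29.303, y ≈ 35.512 km (keep extra digits for the depth step; rounded: 29.3, 35.5).
Then from the ST-02 sphere: z² = 51.18² − (x + 8.3)² − (y − 16.4)² with x = 29.303, y = 35.512, so z ≈ 28.985 ≈ 29.0 km.
Check against ST-05 (with the unrounded solution): distance 66.12 ≈ 66.12 km. ✓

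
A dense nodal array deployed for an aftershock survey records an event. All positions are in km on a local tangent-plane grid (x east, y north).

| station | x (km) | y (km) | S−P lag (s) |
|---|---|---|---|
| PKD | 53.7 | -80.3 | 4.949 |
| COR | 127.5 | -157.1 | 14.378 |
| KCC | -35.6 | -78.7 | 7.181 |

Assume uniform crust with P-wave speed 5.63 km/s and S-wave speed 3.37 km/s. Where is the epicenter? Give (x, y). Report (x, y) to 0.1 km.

x ≈ 19.3 km, y ≈ -103.6 km

Distance from S−P lag: d = Δt · v_P v_S / (v_P − v_S) = Δt · (5.63·3.37)/(5.63−3.37) ≈ 8.3952·Δt.
So d_PKD = 41.55, d_COR = 120.71, d_KCC = 60.29 km.
Circle about each station: (x − 53.7)² + (y + 80.3)² = 41.55²; (x − 127.5)² + (y + 157.1)² = 120.71²; (x + 35.6)² + (y + 78.7)² = 60.29².
Subtracting the PKD equation from the COR and KCC equations removes the quadratic terms:
147.6 x − 153.6 y = 18760.38
-178.6 x + 3.2 y = -3779.21
Solving the 2×2 system: x ≈ 19.3, y ≈ -103.6 km.
Check against PKD (with the unrounded x, y): √((x − 53.7)²+(y + 80.3)²) = 41.54 ≈ 41.55 km. ✓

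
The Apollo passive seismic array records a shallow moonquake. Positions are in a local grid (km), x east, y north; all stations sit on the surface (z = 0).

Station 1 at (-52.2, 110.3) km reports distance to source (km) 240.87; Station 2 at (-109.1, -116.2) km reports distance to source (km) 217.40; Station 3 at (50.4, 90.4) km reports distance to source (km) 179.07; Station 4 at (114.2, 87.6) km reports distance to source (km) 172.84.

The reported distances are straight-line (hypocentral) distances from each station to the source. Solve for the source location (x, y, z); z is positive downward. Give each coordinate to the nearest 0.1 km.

(92.5, -70.2, 67.1)

Each station gives a sphere (x−x_i)² + (y−y_i)² + z² = d_i² (stations at z=0).
Subtracting the Station 1 sphere from Station 2 and Station 3: z² cancels, leaving linear equations in x and y:
-113.8 x − 453.0 y = 21269.92
205.2 x − 39.8 y = 21773.68
Solving: x ≈ 92.496, y ≈ -70.190 km (keep extra digits for the depth step; rounded: 92.5, -70.2).
Then from the Station 1 sphere: z² = 240.87² − (x + 52.2)² − (y − 110.3)² with x = 92.496, y = -70.190, so z ≈ 67.118 ≈ 67.1 km.
Check against Station 4 (with the unrounded solution): distance 172.84 ≈ 172.84 km. ✓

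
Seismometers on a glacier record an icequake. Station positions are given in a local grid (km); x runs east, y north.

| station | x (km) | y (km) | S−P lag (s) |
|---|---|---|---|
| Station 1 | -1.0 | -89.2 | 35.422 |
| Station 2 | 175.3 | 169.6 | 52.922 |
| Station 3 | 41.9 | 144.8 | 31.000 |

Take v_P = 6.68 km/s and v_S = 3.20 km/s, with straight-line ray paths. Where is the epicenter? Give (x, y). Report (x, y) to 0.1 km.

x ≈ -137.3 km, y ≈ 80.4 km

Distance from S−P lag: d = Δt · v_P v_S / (v_P − v_S) = Δt · (6.68·3.20)/(6.68−3.20) ≈ 6.1425·Δt.
So d_Station 1 = 217.58, d_Station 2 = 325.07, d_Station 3 = 190.42 km.
Circle about each station: (x + 1.0)² + (y + 89.2)² = 217.58²; (x − 175.3)² + (y − 169.6)² = 325.07²; (x − 41.9)² + (y − 144.8)² = 190.42².
Subtracting the Station 1 equation from the Station 2 and Station 3 equations removes the quadratic terms:
352.6 x + 517.6 y = -6792.84
85.8 x + 468.0 y = 25846.29
Solving the 2×2 system: x ≈ -137.3, y ≈ 80.4 km.
Check against Station 1 (with the unrounded x, y): √((x + 1.0)²+(y + 89.2)²) = 217.57 ≈ 217.58 km. ✓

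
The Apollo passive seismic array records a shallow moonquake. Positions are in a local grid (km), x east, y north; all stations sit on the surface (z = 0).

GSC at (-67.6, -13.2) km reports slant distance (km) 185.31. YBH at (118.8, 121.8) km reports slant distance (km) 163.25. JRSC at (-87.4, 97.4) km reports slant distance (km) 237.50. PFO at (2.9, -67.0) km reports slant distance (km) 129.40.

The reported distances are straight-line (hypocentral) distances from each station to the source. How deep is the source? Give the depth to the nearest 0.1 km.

depth ≈ 69.4 km

Each station gives a sphere (x−x_i)² + (y−y_i)² + z² = d_i² (stations at z=0).
Subtracting the GSC sphere from YBH and JRSC: z² cancels, leaving linear equations in x and y:
372.8 x + 270.0 y = 31893.91
-39.6 x + 221.2 y = -9684.93
Solving: x ≈ 103.804, y ≈ -25.200 km (keep extra digits for the depth step; rounded: 103.8, -25.2).
Then from the GSC sphere: z² = 185.31² − (x + 67.6)² − (y + 13.2)² with x = 103.804, y = -25.200, so z ≈ 69.401 ≈ 69.4 km.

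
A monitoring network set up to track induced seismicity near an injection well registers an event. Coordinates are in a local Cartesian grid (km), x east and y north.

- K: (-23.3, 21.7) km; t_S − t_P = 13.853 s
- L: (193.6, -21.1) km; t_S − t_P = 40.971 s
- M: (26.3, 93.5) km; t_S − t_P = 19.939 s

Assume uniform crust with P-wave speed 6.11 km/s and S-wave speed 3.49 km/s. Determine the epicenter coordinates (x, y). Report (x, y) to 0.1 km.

Distance from S−P lag: d = Δt · v_P v_S / (v_P − v_S) = Δt · (6.11·3.49)/(6.11−3.49) ≈ 8.1389·Δt.
So d_K = 112.75, d_L = 333.46, d_M = 162.28 km.
Circle about each station: (x + 23.3)² + (y − 21.7)² = 112.75²; (x − 193.6)² + (y + 21.1)² = 333.46²; (x − 26.3)² + (y − 93.5)² = 162.28².
Subtracting pairs of circle equations eliminates x²+y² and gives linear equations (the radical axes):
433.8 x − 85.6 y = -61570.62
99.2 x + 143.6 y = -5202.08
Solving the 2×2 system: x ≈ -131.2, y ≈ 54.4 km.

x ≈ -131.2 km, y ≈ 54.4 km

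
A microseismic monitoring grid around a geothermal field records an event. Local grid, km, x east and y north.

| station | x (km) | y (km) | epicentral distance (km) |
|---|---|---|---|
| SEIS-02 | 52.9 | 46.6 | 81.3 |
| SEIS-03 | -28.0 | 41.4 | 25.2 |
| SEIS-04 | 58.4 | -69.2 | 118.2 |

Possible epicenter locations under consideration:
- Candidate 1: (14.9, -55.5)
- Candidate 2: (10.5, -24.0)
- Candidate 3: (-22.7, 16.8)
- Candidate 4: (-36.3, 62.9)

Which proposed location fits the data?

For each candidate, compare |candidate − station| to the reported distance:
Candidate 1: residuals SEIS-02 27.6, SEIS-03 80.8, SEIS-04 72.6 → max 80.8 km
Candidate 2: residuals SEIS-02 1.1, SEIS-03 50.7, SEIS-04 52.3 → max 52.3 km
Candidate 3: residuals SEIS-02 0.0, SEIS-03 0.0, SEIS-04 0.0 → max 0.0 km
Candidate 4: residuals SEIS-02 9.4, SEIS-03 2.2, SEIS-04 44.3 → max 44.3 km
Only Candidate 3 has all residuals ≈ 0.

Candidate 3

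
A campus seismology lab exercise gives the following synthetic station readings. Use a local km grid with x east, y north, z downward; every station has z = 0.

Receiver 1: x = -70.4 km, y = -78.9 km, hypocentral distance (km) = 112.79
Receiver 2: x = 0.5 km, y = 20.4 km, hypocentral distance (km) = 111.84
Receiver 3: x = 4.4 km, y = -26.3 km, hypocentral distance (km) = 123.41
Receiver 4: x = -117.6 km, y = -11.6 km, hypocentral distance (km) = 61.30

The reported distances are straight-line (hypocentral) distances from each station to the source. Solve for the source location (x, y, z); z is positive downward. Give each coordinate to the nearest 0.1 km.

(-99.2, 17.7, 50.6)

Each station gives a sphere (x−x_i)² + (y−y_i)² + z² = d_i² (stations at z=0).
Subtracting the Receiver 1 sphere from Receiver 2 and Receiver 3: z² cancels, leaving linear equations in x and y:
141.8 x + 198.6 y = -10551.56
149.6 x + 105.2 y = -12978.76
Solving: x ≈ -99.205, y ≈ 17.702 km (keep extra digits for the depth step; rounded: -99.2, 17.7).
Then from the Receiver 1 sphere: z² = 112.79² − (x + 70.4)² − (y + 78.9)² with x = -99.205, y = 17.702, so z ≈ 50.596 ≈ 50.6 km.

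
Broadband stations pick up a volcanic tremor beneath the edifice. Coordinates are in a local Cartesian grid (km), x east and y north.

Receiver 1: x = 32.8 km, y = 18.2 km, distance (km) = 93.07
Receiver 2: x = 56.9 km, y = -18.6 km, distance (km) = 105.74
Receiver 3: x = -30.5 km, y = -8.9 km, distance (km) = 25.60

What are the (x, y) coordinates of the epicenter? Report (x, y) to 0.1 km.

-48.5 km east, -27.1 km north

Circle about each station: (x − 32.8)² + (y − 18.2)² = 93.07²; (x − 56.9)² + (y + 18.6)² = 105.74²; (x + 30.5)² + (y + 8.9)² = 25.60².
Subtracting the Receiver 1 equation from the Receiver 2 and Receiver 3 equations removes the quadratic terms:
48.2 x − 73.6 y = -342.43
-126.6 x − 54.2 y = 7609.04
Solving the 2×2 system: x ≈ -48.5, y ≈ -27.1 km.
Check against Receiver 1 (with the unrounded x, y): √((x − 32.8)²+(y − 18.2)²) = 93.07 ≈ 93.07 km. ✓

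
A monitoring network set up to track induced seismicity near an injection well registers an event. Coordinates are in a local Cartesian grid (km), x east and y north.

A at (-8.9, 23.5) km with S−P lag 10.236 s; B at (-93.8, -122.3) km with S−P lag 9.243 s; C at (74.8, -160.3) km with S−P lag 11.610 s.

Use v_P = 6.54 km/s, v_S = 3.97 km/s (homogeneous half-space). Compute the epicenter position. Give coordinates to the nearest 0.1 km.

Distance from S−P lag: d = Δt · v_P v_S / (v_P − v_S) = Δt · (6.54·3.97)/(6.54−3.97) ≈ 10.1026·Δt.
So d_A = 103.41, d_B = 93.38, d_C = 117.29 km.
Circle about each station: (x + 8.9)² + (y − 23.5)² = 103.41²; (x + 93.8)² + (y + 122.3)² = 93.38²; (x − 74.8)² + (y + 160.3)² = 117.29².
Subtracting the A equation from the B and C equations removes the quadratic terms:
-169.8 x − 291.6 y = 25098.07
167.4 x − 367.6 y = 27596.35
Solving the 2×2 system: x ≈ -10.6, y ≈ -79.9 km.

(-10.6, -79.9)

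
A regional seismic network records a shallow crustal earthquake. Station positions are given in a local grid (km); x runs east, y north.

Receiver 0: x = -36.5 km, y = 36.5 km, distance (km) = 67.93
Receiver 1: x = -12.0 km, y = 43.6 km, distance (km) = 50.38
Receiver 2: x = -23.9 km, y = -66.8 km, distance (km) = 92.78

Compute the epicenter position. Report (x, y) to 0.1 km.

(26.5, 11.1)

Circle about each station: (x + 36.5)² + (y − 36.5)² = 67.93²; (x + 12.0)² + (y − 43.6)² = 50.38²; (x + 23.9)² + (y + 66.8)² = 92.78².
Subtracting the Receiver 0 equation from the Receiver 1 and Receiver 2 equations removes the quadratic terms:
49.0 x + 14.2 y = 1456.80
25.2 x − 206.6 y = -1624.69
Solving the 2×2 system: x ≈ 26.5, y ≈ 11.1 km.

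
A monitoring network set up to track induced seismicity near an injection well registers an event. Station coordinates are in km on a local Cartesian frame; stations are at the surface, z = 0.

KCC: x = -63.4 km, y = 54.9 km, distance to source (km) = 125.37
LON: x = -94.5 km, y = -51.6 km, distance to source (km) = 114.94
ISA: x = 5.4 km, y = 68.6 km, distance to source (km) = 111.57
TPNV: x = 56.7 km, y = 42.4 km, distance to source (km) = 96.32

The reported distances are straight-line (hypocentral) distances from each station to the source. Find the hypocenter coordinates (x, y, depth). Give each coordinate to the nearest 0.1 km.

x ≈ 14.5 km, y ≈ -37.4 km, depth ≈ 33.6 km

Each station gives a sphere (x−x_i)² + (y−y_i)² + z² = d_i² (stations at z=0).
Subtracting the KCC sphere from LON and ISA: z² cancels, leaving linear equations in x and y:
-62.2 x − 213.0 y = 7065.67
137.6 x + 27.4 y = 971.32
Solving: x ≈ 14.508, y ≈ -37.409 km (keep extra digits for the depth step; rounded: 14.5, -37.4).
Then from the KCC sphere: z² = 125.37² − (x + 63.4)² − (y − 54.9)² with x = 14.508, y = -37.409, so z ≈ 33.571 ≈ 33.6 km.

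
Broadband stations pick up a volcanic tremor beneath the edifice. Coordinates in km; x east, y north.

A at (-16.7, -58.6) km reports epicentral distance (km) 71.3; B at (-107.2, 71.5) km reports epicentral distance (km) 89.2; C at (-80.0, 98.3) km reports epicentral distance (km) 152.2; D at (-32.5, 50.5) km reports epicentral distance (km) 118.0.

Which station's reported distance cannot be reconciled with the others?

Solve using three stations at a time. Using A, C, D (subtract circle equations pairwise → linear system) gives (x, y) ≈ (-87.9, -53.7).
Distances from that point to each station vs reported:
  A: calculated 71.4 vs reported 71.3 → residual 0.1 km
  B: calculated 126.7 vs reported 89.2 → residual 37.5 km
  C: calculated 152.2 vs reported 152.2 → residual 0.0 km
  D: calculated 118.1 vs reported 118.0 → residual 0.1 km
A, C, D are mutually consistent (residuals ≈ 0); B is off by 37.5 km.

B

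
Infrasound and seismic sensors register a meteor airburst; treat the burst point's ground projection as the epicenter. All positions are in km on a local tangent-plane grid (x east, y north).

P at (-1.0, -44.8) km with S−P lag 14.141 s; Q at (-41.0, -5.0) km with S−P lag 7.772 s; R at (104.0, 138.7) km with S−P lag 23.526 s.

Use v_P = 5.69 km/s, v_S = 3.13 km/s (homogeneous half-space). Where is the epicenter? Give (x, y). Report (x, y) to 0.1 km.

Distance from S−P lag: d = Δt · v_P v_S / (v_P − v_S) = Δt · (5.69·3.13)/(5.69−3.13) ≈ 6.9569·Δt.
So d_P = 98.38, d_Q = 54.07, d_R = 163.67 km.
Circle about each station: (x + 1.0)² + (y + 44.8)² = 98.38²; (x + 41.0)² + (y + 5.0)² = 54.07²; (x − 104.0)² + (y − 138.7)² = 163.67².
Subtracting the P equation from the Q and R equations removes the quadratic terms:
-80.0 x + 79.6 y = 6453.02
210.0 x + 367.0 y = 10936.41
Solving the 2×2 system: x ≈ -32.5, y ≈ 48.4 km.

(-32.5, 48.4)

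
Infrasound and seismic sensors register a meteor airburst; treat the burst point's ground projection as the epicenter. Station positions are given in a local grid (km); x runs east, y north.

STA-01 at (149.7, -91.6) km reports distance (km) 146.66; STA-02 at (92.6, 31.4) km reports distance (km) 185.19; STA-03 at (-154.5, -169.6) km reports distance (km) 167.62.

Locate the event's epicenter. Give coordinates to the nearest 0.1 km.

Circle about each station: (x − 149.7)² + (y + 91.6)² = 146.66²; (x − 92.6)² + (y − 31.4)² = 185.19²; (x + 154.5)² + (y + 169.6)² = 167.62².
Subtracting the STA-01 equation from the STA-02 and STA-03 equations removes the quadratic terms:
-114.2 x + 246.0 y = -34026.11
-608.4 x − 156.0 y = 15246.45
Solving the 2×2 system: x ≈ 9.3, y ≈ -134.0 km.

x ≈ 9.3 km, y ≈ -134.0 km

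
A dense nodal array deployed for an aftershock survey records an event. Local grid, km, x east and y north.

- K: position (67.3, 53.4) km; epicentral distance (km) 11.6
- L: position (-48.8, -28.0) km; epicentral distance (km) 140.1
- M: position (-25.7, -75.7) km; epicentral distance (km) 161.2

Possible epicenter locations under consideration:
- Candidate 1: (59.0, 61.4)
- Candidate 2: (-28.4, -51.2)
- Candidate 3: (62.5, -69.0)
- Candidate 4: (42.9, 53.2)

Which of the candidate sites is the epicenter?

For each candidate, compare |candidate − station| to the reported distance:
Candidate 1: residuals K 0.1, L 0.1, M 0.0 → max 0.1 km
Candidate 2: residuals K 130.2, L 109.2, M 136.6 → max 136.6 km
Candidate 3: residuals K 110.9, L 21.5, M 72.7 → max 110.9 km
Candidate 4: residuals K 12.8, L 17.6, M 15.2 → max 17.6 km
Only Candidate 1 has all residuals ≈ 0.

Candidate 1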